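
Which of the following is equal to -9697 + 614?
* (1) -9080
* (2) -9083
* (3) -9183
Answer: 2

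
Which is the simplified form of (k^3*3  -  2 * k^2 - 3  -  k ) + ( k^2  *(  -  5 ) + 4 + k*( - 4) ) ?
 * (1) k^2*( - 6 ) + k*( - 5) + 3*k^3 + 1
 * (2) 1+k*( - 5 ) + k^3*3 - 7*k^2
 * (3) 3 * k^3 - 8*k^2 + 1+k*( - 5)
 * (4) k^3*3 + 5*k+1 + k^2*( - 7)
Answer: 2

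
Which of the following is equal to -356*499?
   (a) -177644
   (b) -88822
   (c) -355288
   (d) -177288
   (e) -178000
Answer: a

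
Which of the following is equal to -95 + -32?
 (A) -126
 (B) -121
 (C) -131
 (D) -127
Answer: D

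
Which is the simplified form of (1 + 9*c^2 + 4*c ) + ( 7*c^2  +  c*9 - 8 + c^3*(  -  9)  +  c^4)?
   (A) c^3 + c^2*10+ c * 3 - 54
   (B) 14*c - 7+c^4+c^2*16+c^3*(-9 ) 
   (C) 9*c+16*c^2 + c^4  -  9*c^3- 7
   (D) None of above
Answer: D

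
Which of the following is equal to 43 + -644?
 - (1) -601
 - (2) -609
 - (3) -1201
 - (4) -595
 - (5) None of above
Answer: 1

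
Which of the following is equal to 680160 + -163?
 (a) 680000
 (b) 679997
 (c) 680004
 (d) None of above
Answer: b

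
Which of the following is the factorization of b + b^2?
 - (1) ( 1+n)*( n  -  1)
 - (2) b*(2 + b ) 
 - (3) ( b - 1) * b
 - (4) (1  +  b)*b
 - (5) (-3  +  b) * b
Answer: 4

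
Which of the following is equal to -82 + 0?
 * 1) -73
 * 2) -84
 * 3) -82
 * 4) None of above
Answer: 3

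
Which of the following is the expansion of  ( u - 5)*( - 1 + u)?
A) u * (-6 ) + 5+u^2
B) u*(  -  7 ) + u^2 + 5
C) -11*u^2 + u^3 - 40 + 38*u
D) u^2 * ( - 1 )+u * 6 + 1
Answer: A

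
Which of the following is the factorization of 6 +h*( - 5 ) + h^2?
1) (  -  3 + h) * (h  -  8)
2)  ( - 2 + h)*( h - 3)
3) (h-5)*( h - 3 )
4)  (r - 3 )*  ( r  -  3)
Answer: 2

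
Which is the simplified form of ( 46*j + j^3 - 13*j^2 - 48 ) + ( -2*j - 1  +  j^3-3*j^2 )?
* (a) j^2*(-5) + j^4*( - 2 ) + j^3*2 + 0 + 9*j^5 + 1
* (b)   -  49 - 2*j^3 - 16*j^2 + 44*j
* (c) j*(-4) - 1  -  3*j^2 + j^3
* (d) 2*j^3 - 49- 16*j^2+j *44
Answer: d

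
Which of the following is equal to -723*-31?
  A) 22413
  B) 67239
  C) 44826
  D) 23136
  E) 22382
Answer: A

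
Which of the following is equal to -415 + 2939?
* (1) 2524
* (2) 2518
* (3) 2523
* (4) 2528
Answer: 1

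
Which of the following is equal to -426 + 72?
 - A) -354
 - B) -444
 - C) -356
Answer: A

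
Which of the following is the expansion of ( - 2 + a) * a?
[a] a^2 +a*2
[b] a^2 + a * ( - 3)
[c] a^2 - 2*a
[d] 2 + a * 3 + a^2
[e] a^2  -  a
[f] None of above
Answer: c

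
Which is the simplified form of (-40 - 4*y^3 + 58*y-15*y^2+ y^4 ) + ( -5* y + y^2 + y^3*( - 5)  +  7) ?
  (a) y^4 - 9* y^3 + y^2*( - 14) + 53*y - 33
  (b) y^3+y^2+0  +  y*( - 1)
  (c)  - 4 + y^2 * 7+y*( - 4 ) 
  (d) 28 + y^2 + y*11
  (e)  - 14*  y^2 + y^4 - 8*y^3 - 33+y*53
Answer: a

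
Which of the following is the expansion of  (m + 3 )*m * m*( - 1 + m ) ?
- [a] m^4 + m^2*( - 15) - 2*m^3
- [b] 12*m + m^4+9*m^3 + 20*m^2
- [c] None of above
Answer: c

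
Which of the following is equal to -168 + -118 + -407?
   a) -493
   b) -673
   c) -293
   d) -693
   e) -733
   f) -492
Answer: d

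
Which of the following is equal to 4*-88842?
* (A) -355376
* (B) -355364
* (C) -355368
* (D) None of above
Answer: C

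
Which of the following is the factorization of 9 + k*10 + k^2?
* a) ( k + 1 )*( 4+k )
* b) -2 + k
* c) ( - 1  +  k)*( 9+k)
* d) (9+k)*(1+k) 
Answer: d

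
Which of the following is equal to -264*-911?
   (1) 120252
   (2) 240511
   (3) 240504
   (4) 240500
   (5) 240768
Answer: 3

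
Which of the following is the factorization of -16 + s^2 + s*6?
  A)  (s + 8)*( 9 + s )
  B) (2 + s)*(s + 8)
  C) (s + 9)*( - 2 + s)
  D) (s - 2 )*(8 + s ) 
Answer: D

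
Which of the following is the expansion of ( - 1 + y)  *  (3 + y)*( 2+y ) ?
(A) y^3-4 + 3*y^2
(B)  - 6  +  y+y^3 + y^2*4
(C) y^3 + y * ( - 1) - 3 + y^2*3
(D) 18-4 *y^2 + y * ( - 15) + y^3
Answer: B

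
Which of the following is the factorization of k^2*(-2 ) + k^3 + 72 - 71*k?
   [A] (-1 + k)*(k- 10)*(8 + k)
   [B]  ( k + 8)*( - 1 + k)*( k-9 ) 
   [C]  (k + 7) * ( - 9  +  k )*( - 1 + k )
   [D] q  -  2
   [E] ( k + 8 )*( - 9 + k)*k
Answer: B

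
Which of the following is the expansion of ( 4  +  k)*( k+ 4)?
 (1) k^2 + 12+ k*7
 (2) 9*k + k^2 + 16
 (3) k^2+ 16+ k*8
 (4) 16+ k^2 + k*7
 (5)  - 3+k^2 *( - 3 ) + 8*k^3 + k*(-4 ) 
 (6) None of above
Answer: 3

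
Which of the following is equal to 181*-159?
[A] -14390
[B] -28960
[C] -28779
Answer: C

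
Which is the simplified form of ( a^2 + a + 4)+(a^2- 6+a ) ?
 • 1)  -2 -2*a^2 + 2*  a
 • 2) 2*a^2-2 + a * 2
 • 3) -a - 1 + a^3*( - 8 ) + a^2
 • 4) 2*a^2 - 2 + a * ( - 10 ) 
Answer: 2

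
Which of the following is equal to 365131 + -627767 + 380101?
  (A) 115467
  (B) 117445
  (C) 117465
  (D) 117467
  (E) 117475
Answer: C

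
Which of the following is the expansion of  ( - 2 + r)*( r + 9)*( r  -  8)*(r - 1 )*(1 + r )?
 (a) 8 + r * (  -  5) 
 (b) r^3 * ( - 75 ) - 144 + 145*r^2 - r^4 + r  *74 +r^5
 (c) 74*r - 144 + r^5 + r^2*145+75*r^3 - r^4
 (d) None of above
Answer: b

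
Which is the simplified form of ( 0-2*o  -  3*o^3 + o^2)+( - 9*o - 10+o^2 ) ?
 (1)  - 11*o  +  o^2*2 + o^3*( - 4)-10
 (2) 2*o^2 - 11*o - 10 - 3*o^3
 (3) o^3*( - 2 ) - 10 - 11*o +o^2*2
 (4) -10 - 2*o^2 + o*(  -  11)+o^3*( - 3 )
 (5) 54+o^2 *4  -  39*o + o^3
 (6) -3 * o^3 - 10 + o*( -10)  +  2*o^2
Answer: 2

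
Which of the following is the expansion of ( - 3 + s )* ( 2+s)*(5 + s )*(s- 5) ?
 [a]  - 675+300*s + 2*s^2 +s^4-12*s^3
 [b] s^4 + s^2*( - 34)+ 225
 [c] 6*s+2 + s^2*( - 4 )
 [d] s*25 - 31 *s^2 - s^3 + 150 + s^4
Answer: d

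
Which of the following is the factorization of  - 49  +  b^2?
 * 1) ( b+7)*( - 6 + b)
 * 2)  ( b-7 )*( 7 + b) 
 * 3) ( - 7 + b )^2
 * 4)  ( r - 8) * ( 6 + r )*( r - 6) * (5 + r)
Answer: 2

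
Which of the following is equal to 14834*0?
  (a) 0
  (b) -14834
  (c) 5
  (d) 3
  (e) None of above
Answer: a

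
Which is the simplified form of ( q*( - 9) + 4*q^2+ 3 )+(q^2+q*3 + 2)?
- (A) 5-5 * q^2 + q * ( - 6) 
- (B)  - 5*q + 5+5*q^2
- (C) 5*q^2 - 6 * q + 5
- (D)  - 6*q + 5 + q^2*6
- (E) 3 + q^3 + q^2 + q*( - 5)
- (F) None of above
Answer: C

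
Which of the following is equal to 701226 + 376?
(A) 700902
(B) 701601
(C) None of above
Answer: C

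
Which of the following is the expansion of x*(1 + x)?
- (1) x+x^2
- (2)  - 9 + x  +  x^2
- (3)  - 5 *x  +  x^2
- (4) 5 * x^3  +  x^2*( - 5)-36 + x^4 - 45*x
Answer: 1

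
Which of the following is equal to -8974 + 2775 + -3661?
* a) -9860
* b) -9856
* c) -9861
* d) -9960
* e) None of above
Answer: a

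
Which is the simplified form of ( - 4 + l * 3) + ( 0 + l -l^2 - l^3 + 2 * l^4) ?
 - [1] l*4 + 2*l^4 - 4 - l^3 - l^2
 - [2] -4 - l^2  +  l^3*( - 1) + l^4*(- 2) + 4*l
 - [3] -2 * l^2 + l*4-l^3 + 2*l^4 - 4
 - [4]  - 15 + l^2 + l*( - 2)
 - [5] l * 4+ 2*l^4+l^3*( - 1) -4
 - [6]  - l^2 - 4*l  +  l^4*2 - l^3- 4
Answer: 1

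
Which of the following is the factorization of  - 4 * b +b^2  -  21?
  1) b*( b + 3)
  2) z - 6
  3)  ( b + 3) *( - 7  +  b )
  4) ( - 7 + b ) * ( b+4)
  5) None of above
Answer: 3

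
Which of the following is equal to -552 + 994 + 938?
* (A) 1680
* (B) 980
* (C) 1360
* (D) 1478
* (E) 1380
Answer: E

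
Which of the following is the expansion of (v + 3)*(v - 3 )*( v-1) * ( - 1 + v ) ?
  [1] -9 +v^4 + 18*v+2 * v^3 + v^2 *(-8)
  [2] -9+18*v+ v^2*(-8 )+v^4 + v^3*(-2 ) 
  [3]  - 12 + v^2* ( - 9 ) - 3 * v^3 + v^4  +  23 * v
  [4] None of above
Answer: 2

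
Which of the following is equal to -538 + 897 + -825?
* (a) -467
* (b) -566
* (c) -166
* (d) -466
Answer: d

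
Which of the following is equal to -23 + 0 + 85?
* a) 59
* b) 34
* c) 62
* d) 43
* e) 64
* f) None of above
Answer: c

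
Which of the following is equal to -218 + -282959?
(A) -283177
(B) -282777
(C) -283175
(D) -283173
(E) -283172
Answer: A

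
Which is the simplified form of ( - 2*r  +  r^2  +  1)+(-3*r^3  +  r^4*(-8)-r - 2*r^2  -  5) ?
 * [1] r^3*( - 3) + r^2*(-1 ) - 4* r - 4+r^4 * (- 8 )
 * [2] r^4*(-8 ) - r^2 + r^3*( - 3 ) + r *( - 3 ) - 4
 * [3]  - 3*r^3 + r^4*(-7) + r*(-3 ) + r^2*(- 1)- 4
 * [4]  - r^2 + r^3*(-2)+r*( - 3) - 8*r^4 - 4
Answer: 2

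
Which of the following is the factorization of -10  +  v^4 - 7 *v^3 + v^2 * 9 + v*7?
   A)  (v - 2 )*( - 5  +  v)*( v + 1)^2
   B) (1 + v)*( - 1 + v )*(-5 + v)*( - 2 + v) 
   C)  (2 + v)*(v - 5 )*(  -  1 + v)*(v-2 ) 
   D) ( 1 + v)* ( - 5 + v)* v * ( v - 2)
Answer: B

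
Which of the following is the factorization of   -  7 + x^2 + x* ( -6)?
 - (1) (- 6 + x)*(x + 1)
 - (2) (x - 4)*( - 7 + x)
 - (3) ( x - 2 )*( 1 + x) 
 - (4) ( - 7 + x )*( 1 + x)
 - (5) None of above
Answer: 4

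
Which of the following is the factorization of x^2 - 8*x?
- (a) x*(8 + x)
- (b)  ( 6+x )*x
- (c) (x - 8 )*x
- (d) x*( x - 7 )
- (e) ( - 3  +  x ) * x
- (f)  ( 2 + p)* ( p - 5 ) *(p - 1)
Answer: c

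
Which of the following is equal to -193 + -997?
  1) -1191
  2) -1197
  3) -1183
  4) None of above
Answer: 4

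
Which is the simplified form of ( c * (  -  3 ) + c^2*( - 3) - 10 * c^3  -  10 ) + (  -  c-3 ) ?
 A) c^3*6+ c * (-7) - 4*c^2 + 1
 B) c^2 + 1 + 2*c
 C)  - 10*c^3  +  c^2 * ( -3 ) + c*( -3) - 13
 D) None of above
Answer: D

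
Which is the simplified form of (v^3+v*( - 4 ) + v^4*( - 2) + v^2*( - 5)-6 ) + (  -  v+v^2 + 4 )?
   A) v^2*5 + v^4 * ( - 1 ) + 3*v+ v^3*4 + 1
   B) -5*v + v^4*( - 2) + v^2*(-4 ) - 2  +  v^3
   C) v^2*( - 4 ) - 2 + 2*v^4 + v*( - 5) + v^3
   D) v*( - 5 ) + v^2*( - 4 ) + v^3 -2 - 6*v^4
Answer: B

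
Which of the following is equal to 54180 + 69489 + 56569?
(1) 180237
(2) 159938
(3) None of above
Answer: 3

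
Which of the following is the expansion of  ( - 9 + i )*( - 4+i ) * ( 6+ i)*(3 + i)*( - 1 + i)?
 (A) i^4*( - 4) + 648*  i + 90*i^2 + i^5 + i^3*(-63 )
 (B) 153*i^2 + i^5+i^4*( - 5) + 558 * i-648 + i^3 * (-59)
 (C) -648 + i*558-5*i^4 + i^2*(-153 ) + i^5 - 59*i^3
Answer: B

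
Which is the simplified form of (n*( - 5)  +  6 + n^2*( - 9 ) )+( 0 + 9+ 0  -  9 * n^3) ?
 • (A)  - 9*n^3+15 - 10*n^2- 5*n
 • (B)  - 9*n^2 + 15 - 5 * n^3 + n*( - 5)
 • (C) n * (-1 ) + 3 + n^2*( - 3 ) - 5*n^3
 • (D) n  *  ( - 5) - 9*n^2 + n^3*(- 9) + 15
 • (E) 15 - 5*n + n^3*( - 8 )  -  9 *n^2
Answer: D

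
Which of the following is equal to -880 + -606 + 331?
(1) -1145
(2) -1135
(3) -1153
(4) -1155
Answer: 4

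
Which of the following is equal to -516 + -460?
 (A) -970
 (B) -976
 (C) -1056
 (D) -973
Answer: B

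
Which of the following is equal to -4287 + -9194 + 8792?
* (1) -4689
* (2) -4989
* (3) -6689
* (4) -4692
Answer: 1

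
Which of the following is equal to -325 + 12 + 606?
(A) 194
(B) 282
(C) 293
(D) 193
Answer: C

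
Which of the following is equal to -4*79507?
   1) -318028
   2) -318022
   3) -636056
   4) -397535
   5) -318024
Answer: 1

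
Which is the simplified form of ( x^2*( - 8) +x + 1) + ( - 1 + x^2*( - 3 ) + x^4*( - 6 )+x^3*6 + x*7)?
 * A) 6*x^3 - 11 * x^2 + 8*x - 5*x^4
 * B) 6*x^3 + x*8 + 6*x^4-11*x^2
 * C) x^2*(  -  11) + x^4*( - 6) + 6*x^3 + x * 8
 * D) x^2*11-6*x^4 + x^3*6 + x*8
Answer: C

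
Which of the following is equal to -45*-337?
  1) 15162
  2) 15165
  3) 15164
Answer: 2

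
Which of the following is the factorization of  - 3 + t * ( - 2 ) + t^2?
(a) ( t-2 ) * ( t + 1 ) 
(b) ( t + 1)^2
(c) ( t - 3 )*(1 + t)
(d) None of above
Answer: c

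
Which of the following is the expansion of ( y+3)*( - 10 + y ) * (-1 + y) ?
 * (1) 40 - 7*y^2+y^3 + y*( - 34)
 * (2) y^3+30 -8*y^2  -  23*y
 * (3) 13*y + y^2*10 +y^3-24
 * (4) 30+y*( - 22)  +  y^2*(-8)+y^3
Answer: 2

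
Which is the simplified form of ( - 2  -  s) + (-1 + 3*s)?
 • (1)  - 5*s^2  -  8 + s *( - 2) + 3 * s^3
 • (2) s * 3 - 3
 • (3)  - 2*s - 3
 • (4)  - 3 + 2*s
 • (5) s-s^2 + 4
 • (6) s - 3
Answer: 4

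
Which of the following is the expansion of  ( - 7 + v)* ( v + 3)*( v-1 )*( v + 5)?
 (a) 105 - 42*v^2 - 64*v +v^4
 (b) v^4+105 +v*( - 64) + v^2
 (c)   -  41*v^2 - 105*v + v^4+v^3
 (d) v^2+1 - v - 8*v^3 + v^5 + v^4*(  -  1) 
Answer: a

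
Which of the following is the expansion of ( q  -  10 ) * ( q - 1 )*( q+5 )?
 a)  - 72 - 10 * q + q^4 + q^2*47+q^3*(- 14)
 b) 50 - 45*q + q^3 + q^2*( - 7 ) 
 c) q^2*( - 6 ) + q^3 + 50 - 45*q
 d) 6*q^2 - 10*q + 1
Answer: c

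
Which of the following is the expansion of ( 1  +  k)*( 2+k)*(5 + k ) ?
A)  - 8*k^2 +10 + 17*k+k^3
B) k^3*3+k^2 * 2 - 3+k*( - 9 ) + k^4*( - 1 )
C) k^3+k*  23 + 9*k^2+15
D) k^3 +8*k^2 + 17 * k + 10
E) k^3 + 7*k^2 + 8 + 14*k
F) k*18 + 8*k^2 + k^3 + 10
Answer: D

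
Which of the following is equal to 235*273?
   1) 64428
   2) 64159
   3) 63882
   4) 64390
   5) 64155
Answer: 5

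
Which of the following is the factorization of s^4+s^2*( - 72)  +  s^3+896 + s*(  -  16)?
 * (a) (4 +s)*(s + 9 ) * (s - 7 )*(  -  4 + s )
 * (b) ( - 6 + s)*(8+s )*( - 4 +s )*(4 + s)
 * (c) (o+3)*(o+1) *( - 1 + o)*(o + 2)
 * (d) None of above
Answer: d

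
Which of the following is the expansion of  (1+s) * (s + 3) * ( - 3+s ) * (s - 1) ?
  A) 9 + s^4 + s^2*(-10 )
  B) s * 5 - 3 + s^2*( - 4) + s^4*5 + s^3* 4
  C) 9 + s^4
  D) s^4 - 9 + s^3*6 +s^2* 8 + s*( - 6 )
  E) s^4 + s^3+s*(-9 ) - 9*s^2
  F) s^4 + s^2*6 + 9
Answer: A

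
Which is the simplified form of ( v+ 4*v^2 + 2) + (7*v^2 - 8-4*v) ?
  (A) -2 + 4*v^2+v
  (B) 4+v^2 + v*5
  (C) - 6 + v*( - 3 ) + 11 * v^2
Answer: C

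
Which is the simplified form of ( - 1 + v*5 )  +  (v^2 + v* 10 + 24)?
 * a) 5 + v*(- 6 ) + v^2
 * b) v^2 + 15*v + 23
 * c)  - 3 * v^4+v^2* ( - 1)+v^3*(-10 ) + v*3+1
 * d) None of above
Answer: b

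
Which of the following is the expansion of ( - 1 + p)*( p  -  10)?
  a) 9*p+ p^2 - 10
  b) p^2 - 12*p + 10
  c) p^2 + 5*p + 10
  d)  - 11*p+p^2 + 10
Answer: d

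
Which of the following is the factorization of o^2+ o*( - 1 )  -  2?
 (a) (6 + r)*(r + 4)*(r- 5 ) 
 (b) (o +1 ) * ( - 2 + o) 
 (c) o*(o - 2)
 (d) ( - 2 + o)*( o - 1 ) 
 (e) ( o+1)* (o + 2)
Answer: b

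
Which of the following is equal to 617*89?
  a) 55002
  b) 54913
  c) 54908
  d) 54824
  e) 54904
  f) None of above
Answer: b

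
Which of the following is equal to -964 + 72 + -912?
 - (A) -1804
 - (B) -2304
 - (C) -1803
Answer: A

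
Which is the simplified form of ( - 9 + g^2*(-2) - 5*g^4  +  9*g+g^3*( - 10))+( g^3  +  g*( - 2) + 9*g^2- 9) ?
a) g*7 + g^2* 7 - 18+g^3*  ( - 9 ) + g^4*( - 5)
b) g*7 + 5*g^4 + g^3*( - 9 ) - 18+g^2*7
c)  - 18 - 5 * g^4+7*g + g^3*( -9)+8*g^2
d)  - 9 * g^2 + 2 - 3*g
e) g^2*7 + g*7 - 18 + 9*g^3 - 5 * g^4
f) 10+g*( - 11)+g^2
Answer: a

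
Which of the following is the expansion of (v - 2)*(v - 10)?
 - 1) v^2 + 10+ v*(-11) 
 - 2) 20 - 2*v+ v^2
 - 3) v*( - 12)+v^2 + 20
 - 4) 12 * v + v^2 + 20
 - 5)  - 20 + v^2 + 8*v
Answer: 3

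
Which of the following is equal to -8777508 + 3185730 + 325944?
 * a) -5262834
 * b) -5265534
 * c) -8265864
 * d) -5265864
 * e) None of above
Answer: e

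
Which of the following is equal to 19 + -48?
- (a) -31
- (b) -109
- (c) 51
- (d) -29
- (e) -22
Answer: d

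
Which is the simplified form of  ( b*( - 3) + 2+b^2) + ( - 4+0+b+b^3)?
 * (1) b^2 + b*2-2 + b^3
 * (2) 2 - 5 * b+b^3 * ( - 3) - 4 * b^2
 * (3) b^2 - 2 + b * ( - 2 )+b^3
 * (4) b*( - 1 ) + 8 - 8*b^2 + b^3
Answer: 3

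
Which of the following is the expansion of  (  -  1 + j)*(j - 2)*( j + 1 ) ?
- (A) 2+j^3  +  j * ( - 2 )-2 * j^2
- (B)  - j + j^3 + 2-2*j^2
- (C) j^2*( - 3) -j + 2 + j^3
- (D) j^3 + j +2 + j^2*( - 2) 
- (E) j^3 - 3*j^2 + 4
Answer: B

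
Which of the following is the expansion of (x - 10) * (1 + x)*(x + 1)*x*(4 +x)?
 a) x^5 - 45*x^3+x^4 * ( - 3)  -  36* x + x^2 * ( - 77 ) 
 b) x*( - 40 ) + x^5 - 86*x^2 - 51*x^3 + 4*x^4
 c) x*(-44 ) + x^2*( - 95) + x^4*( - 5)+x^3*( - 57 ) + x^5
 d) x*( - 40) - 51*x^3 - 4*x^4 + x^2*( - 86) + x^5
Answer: d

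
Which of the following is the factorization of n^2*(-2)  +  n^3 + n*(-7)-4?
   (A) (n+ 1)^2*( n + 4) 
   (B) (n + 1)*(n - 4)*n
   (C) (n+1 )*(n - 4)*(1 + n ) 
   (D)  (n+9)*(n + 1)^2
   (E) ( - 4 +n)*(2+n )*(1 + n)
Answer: C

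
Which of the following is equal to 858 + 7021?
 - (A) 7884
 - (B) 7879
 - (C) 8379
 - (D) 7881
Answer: B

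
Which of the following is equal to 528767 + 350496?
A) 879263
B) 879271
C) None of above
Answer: A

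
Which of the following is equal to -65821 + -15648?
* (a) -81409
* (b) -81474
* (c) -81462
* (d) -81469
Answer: d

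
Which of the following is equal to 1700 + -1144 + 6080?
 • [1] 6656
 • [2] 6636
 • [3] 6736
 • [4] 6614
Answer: 2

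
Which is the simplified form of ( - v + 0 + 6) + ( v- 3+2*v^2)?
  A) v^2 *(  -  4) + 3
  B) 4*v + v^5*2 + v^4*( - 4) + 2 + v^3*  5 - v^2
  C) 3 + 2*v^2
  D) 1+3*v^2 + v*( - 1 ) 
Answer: C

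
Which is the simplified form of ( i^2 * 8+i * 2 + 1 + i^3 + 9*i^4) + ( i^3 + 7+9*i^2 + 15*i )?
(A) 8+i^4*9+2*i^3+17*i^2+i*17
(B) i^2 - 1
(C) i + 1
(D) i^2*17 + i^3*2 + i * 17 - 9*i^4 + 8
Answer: A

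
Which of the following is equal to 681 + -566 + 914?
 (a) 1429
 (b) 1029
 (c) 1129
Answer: b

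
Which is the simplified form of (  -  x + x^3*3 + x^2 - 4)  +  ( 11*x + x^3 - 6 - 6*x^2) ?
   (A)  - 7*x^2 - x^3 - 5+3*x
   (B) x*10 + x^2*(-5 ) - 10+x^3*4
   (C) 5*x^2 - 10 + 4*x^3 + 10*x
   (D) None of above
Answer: B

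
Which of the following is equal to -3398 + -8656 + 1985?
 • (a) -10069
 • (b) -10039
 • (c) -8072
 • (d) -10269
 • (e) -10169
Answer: a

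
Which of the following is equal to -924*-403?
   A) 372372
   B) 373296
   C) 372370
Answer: A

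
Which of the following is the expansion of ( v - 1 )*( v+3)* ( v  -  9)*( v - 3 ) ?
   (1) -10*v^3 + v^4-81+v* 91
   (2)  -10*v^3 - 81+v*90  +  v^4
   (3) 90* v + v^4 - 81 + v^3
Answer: 2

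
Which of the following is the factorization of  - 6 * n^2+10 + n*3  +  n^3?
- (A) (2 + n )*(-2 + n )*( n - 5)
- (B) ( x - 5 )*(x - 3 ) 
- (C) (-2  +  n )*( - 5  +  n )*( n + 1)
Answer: C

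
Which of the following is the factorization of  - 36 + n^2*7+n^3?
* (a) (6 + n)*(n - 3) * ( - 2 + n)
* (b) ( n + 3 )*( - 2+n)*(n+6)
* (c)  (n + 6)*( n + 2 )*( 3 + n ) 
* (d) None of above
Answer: b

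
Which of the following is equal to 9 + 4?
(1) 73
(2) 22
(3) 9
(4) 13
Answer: 4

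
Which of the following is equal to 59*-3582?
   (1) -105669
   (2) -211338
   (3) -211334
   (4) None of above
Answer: 2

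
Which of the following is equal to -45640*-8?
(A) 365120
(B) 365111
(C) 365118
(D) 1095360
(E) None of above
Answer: A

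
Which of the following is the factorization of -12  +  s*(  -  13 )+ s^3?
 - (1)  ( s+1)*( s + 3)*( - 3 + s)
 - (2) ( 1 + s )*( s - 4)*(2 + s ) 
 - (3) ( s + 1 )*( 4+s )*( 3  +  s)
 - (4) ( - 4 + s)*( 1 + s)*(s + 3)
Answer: 4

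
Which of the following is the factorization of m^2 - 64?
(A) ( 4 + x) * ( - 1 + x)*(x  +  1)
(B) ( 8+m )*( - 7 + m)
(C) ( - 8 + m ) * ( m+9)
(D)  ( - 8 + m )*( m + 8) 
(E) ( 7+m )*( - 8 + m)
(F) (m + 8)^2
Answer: D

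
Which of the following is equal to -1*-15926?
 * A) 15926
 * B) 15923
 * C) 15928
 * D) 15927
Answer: A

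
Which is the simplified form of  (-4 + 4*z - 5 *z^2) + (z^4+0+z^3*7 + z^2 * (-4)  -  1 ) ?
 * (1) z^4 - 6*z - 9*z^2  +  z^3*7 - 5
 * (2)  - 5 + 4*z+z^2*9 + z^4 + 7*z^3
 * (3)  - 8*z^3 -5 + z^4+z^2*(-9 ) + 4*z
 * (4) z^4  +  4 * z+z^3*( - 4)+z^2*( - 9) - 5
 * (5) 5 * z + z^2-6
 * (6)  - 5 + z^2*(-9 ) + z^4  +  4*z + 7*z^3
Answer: 6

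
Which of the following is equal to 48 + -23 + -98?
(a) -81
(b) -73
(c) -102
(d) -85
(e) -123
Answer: b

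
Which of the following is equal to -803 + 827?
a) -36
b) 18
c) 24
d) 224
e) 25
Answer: c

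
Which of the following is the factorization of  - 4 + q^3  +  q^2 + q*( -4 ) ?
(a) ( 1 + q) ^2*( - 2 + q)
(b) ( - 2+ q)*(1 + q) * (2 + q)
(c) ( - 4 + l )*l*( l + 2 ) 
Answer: b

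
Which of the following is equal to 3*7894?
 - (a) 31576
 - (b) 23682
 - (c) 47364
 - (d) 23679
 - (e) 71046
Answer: b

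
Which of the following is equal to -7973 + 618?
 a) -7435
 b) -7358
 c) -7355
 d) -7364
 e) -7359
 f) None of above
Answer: c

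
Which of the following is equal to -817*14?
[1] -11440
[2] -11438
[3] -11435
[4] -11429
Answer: 2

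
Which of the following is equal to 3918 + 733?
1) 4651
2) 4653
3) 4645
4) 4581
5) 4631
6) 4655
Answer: 1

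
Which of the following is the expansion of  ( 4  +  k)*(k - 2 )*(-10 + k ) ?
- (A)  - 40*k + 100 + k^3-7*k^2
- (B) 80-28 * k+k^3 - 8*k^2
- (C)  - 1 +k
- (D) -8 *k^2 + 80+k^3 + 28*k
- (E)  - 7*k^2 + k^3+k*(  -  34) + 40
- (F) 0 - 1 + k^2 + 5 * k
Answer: B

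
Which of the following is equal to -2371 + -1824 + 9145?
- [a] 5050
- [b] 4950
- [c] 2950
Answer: b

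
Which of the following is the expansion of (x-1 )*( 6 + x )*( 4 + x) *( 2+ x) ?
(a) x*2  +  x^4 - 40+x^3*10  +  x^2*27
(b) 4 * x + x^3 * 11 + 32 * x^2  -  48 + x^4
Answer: b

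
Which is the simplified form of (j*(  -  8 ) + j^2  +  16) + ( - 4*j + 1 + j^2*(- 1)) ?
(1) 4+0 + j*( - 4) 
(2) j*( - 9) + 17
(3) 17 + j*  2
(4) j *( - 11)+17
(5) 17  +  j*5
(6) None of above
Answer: 6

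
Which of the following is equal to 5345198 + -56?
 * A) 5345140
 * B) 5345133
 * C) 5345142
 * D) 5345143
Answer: C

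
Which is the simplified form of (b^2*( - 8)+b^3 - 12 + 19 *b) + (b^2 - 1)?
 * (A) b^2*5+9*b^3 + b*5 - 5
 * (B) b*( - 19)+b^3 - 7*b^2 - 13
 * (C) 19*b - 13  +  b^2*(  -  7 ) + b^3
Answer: C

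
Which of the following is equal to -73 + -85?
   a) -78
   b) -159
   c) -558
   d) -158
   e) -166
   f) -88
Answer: d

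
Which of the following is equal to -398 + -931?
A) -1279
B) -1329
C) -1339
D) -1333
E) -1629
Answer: B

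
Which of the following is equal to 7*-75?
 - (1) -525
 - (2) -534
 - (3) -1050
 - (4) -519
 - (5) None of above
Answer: 1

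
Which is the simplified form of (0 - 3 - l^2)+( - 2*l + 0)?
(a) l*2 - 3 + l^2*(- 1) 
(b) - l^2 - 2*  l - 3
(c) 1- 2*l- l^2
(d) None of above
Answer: b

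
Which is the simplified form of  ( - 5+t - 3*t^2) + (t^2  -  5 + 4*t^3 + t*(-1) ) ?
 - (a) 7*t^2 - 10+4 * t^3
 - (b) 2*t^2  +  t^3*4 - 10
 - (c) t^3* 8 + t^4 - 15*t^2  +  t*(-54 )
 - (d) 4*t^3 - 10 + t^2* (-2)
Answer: d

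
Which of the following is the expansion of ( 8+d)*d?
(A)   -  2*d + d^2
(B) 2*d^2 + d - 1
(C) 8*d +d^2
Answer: C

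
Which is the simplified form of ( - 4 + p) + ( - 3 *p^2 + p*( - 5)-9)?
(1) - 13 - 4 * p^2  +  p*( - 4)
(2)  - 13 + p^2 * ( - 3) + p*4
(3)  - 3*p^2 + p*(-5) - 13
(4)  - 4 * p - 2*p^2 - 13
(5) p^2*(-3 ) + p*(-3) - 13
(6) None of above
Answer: 6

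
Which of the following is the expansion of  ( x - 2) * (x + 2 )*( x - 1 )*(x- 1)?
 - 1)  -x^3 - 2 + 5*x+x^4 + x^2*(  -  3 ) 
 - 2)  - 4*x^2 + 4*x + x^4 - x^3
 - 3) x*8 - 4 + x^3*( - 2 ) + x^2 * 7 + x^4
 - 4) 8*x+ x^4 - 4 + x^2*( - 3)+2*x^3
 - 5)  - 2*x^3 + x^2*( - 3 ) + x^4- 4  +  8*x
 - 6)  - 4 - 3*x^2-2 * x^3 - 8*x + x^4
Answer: 5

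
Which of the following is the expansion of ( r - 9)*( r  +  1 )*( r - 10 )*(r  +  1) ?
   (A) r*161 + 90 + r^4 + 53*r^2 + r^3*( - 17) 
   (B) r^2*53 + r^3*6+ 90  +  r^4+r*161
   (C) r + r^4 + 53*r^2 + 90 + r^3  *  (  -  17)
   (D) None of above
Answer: A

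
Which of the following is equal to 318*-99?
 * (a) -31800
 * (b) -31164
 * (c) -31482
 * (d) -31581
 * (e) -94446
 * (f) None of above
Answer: c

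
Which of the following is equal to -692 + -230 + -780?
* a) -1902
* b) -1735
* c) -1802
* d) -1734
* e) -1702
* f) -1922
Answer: e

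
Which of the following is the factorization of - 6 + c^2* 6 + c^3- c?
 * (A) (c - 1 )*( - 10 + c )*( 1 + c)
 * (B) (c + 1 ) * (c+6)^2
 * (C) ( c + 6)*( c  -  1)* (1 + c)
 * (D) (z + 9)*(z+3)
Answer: C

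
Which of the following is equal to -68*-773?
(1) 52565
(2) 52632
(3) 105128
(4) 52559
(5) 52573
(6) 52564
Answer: 6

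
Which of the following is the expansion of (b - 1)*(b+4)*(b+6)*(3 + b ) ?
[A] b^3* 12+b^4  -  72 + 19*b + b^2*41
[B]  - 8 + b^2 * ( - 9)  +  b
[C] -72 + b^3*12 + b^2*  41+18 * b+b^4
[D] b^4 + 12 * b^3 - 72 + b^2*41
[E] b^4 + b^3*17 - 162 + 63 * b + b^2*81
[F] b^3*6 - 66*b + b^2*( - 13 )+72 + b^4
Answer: C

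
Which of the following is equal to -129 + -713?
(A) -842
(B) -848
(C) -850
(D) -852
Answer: A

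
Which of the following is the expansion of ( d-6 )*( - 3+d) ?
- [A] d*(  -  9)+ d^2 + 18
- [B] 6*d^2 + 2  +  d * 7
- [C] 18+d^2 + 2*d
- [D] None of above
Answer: A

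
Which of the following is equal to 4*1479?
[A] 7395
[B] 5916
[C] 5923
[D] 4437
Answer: B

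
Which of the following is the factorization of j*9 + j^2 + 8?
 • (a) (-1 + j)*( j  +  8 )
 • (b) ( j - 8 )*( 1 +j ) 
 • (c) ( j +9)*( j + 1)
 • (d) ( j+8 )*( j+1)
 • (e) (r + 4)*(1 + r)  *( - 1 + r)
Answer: d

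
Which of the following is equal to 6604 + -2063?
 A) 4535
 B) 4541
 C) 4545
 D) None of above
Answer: B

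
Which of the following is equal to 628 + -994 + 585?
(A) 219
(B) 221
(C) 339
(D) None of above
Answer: A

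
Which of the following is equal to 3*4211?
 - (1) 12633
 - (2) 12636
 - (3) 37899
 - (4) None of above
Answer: 1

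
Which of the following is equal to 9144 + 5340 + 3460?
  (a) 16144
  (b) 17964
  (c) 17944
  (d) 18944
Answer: c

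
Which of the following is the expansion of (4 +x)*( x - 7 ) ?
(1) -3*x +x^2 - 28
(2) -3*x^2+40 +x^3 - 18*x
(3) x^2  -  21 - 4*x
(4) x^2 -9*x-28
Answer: 1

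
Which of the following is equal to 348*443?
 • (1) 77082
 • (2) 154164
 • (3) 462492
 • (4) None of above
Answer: 2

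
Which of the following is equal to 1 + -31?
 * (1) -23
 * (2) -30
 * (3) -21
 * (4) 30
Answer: 2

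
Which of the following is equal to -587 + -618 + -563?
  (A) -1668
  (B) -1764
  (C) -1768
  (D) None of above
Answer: C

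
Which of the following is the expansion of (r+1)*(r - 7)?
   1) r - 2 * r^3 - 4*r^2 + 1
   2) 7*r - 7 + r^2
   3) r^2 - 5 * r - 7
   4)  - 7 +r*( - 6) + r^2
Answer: 4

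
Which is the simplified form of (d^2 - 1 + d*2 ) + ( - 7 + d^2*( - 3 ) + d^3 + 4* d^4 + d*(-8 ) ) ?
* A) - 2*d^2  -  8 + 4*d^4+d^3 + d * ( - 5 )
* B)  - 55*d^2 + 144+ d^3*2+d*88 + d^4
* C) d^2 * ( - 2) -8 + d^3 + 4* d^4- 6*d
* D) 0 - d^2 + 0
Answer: C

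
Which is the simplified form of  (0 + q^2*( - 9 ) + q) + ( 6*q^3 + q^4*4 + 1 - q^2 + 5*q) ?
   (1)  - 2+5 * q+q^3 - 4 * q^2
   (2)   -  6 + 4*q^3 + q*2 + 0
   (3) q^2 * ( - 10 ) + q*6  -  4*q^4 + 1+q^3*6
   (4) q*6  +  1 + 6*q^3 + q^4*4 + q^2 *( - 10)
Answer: 4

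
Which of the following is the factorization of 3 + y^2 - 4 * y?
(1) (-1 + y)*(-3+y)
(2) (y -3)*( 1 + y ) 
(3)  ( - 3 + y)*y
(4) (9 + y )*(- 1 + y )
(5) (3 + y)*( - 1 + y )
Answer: 1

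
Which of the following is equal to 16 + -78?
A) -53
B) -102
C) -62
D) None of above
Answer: C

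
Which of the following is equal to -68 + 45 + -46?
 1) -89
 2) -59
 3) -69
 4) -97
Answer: 3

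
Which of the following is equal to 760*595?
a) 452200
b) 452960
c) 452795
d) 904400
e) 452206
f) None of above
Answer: a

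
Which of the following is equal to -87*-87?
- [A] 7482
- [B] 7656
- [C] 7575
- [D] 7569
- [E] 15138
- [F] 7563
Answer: D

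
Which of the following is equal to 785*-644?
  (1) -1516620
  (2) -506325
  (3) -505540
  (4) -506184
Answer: 3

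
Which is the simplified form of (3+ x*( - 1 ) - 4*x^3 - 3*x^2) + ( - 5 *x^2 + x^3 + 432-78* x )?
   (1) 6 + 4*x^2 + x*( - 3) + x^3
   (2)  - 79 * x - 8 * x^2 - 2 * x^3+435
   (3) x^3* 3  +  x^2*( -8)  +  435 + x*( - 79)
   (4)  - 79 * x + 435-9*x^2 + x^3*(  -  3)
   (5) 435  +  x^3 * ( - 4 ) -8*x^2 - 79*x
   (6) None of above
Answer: 6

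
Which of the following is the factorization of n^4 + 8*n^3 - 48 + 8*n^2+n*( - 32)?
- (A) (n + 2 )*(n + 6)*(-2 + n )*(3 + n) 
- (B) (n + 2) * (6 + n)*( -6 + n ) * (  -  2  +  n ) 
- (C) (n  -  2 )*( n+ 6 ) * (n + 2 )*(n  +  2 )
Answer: C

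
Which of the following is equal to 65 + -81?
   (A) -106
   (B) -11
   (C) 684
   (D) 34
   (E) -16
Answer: E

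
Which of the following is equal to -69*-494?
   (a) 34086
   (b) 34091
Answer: a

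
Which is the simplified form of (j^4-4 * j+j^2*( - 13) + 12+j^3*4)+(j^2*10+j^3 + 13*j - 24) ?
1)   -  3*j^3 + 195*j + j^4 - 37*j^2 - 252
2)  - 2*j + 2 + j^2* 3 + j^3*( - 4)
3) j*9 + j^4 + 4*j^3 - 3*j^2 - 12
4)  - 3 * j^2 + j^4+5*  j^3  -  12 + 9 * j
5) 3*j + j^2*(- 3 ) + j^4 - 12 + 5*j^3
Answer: 4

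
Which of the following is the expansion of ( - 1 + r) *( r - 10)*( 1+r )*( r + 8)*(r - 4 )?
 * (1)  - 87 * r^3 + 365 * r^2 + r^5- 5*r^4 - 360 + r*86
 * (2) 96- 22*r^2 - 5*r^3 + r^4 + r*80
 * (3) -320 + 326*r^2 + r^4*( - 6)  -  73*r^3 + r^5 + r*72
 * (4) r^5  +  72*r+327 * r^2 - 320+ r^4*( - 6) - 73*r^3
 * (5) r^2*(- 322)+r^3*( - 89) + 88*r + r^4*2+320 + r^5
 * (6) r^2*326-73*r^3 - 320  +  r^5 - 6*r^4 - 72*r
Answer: 3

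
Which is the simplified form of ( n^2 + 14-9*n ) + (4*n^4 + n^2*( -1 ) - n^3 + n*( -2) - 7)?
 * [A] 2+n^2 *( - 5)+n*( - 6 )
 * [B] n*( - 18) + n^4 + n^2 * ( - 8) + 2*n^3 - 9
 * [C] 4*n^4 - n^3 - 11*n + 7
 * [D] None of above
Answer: C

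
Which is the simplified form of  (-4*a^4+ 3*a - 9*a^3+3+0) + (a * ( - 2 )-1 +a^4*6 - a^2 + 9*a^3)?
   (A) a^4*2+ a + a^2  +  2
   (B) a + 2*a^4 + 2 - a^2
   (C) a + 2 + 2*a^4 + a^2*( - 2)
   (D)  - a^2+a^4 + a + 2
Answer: B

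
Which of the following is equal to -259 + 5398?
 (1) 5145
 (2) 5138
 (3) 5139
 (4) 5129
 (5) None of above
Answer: 3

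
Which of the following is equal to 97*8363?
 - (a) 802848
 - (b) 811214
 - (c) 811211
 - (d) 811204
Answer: c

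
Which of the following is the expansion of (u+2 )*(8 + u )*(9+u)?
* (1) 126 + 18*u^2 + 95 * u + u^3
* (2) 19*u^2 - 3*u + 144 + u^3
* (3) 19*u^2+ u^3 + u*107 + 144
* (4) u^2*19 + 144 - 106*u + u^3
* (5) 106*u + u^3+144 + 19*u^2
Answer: 5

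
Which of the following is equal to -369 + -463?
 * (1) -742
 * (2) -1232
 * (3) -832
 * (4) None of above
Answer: 3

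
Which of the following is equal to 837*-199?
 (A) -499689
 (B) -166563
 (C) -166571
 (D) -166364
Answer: B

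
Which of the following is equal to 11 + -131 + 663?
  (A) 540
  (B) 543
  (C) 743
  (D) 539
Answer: B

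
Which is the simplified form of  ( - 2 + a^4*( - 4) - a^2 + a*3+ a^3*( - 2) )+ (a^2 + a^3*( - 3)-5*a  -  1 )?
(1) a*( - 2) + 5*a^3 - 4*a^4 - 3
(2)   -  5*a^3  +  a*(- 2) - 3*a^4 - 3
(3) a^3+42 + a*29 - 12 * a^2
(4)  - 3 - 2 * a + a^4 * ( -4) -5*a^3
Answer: 4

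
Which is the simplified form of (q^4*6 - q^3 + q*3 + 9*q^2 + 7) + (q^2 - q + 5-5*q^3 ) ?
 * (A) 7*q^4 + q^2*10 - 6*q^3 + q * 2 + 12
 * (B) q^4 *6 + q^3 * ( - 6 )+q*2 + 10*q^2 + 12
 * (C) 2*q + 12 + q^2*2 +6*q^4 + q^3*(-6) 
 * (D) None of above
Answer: B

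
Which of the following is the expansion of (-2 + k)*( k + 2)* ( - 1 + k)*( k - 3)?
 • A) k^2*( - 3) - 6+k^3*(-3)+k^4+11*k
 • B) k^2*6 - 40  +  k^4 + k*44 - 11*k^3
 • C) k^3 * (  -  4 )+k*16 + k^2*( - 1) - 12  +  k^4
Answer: C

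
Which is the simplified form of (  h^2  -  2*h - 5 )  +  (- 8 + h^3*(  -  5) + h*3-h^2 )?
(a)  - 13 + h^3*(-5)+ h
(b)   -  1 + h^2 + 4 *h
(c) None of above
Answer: a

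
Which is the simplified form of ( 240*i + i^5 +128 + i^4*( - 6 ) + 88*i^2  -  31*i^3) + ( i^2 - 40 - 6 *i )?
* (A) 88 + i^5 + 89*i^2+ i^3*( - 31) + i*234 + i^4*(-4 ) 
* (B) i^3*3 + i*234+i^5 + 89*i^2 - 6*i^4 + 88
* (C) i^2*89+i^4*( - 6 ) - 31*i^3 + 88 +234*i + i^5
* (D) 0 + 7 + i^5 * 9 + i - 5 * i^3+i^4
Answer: C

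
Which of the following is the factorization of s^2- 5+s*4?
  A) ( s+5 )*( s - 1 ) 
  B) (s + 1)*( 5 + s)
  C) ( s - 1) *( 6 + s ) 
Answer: A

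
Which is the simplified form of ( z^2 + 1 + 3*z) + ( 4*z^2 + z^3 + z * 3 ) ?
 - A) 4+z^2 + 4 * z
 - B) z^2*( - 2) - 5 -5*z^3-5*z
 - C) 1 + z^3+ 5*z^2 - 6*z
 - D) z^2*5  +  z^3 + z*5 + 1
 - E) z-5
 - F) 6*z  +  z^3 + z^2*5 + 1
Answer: F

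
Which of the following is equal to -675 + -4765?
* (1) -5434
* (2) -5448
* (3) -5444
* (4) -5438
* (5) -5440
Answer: 5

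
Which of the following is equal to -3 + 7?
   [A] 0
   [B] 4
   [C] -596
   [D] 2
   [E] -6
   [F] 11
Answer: B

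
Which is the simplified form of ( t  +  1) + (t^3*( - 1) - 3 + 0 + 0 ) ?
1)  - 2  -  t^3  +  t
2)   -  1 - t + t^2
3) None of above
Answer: 1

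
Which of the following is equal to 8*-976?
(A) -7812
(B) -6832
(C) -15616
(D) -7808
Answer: D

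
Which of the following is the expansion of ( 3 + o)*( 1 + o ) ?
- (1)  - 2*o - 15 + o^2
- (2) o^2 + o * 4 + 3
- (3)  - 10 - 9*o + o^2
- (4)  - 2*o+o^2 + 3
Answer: 2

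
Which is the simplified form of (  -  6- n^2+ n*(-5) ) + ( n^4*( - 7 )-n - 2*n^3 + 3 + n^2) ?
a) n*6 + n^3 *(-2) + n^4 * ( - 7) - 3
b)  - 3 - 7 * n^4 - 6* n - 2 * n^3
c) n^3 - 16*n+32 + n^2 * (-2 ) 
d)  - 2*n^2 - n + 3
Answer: b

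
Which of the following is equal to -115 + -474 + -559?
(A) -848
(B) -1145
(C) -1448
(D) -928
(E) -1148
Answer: E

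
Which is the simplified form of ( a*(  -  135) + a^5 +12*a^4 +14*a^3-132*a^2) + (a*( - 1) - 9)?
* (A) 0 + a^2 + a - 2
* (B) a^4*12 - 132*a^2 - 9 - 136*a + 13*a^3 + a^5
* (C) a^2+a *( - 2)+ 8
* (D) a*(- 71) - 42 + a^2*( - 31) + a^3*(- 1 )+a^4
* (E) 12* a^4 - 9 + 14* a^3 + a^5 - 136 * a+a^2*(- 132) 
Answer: E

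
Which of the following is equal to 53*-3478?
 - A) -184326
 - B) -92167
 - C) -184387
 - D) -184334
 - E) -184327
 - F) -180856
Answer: D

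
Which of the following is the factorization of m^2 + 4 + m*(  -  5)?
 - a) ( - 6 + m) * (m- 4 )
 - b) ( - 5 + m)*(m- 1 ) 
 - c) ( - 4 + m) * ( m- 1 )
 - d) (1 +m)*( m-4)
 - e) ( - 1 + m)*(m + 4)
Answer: c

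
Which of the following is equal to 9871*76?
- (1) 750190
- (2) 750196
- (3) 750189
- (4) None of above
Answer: 2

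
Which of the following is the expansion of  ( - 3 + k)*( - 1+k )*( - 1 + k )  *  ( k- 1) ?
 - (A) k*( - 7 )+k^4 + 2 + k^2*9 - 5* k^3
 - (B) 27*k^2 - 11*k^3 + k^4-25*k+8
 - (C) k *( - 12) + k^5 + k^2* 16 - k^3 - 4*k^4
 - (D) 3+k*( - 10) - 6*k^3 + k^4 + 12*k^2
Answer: D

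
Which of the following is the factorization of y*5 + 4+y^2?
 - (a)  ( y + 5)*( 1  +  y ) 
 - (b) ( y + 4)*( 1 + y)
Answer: b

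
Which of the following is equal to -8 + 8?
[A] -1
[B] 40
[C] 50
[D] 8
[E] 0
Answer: E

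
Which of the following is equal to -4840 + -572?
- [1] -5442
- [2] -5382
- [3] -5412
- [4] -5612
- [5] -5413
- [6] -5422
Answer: 3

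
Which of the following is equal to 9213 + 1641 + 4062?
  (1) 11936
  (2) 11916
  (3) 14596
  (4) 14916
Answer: 4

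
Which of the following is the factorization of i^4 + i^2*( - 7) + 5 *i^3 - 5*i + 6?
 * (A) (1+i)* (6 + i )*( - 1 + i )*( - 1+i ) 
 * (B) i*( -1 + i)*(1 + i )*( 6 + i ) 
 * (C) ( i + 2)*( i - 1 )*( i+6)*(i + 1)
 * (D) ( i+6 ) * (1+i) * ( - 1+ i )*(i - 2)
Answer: A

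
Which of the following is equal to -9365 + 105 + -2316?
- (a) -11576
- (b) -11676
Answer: a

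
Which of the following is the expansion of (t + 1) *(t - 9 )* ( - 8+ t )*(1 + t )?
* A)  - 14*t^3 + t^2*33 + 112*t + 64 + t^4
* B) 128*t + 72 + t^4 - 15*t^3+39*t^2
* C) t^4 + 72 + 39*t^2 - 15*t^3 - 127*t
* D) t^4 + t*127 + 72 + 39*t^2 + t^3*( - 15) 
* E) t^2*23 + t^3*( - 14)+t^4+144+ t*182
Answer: D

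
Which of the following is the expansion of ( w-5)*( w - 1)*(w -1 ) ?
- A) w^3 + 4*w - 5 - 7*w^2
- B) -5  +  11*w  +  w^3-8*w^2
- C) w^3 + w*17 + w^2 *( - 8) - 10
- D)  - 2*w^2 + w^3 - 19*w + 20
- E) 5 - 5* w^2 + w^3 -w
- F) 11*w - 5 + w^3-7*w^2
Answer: F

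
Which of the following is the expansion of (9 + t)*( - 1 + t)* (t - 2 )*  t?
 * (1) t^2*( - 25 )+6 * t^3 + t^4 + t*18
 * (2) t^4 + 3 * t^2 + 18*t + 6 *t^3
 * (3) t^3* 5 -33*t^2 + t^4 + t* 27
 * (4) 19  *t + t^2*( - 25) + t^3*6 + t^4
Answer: 1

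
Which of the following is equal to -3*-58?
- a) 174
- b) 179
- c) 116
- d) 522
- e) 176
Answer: a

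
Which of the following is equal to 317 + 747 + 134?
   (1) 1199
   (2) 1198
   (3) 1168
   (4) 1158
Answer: 2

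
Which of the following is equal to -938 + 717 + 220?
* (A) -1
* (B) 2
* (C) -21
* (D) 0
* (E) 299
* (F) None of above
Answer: A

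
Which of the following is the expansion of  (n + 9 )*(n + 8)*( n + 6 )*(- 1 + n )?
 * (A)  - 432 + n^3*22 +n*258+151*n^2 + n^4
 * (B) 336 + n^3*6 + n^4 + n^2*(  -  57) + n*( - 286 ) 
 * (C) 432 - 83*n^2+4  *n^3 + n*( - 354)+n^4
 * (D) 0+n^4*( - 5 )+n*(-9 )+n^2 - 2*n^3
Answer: A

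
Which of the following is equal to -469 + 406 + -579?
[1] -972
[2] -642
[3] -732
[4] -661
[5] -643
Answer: 2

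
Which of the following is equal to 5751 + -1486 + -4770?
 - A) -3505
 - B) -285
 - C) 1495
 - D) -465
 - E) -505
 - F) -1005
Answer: E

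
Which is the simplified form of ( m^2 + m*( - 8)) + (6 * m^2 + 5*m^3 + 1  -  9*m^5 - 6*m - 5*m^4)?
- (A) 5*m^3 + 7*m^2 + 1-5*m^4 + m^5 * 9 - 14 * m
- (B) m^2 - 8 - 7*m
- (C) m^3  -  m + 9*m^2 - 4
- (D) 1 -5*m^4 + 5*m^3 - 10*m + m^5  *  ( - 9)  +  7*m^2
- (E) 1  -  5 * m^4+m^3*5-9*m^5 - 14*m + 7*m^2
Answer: E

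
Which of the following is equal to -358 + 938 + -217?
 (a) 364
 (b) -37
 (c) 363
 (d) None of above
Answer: c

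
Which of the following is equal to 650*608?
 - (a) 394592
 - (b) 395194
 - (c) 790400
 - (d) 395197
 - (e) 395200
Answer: e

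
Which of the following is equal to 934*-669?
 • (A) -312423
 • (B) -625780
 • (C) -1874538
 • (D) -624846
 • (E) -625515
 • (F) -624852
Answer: D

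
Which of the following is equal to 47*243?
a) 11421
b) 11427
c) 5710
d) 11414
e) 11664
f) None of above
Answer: a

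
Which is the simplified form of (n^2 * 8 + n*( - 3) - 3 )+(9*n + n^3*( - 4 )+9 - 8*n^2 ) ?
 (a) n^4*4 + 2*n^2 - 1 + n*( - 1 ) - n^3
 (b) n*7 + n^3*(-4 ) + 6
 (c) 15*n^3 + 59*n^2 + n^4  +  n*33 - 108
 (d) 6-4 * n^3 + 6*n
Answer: d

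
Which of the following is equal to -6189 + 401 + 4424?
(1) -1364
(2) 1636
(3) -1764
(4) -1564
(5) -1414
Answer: 1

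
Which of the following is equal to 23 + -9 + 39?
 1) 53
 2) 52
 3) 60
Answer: 1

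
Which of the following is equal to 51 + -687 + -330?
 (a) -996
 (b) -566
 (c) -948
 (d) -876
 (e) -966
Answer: e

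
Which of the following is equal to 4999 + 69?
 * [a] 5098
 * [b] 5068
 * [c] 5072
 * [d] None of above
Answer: b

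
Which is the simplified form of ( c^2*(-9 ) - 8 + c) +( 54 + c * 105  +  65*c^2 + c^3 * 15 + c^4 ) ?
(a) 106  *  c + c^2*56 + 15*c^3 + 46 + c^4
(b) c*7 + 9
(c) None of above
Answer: a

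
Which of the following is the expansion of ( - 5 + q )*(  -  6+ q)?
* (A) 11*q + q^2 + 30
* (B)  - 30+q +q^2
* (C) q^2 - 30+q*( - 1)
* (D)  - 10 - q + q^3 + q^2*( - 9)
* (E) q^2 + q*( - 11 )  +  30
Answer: E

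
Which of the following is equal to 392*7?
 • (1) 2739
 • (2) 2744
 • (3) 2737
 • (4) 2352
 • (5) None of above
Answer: 2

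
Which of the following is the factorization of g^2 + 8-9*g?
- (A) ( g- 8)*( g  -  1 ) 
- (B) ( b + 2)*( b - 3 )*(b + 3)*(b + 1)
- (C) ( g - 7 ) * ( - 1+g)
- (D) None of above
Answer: A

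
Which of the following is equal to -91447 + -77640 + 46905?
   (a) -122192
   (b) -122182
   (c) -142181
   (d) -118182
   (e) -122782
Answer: b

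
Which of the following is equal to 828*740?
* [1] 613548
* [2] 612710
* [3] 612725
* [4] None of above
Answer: 4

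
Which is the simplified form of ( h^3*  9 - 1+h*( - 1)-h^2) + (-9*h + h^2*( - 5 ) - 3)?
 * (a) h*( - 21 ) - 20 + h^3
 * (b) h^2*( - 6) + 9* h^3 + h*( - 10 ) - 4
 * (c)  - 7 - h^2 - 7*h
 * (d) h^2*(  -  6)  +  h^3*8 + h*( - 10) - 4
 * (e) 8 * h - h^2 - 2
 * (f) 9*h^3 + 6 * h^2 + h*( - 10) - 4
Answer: b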